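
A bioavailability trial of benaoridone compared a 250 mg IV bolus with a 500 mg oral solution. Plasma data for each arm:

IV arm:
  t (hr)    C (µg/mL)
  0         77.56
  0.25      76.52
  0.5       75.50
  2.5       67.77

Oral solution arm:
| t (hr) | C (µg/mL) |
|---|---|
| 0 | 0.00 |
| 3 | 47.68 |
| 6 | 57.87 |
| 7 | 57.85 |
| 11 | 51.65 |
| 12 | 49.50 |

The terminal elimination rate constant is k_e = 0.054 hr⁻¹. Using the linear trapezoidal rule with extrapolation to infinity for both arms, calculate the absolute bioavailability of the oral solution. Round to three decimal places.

F = 0.513

Trapezoidal AUC_0→2.5 (IV):
  [0→0.25]: (77.56+76.52)/2 × 0.25 = 19.26
  [0.25→0.5]: (76.52+75.50)/2 × 0.25 = 19.0025
  [0.5→2.5]: (75.50+67.77)/2 × 2 = 143.27
  Sum = 181.5325 µg/mL·hr
IV tail: 67.77/0.054 = 1255.000; AUC_iv,0→∞ = 181.5325 + 1255.000 = 1436.5325 µg/mL·hr
Trapezoidal AUC_0→12 (oral solution):
  [0→3]: (0.00+47.68)/2 × 3 = 71.52
  [3→6]: (47.68+57.87)/2 × 3 = 158.325
  [6→7]: (57.87+57.85)/2 × 1 = 57.86
  [7→11]: (57.85+51.65)/2 × 4 = 219.0
  [11→12]: (51.65+49.50)/2 × 1 = 50.575
  Sum = 557.28 µg/mL·hr
oral solution tail: 49.50/0.054 = 916.667; AUC_ev,0→∞ = 557.28 + 916.667 = 1473.947 µg/mL·hr
F = (AUC_ev/D_ev)/(AUC_iv/D_iv) = (1473.947/500)/(1436.5325/250) = 2.947894/5.74613 = 0.5130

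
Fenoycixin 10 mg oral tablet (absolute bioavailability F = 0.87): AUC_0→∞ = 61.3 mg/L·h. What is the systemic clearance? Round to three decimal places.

CL = F × Dose / AUC_0→∞
   = 0.87 × 10 / 61.3 = 0.141925 L/h

CL = 0.142 L/h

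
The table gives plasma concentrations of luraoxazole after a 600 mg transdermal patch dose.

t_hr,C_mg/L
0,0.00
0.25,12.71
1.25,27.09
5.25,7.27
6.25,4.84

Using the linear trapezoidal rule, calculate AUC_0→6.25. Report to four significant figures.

Trapezoidal AUC_0→6.25:
  [0→0.25]: (0.00+12.71)/2 × 0.25 = 1.58875
  [0.25→1.25]: (12.71+27.09)/2 × 1 = 19.9
  [1.25→5.25]: (27.09+7.27)/2 × 4 = 68.72
  [5.25→6.25]: (7.27+4.84)/2 × 1 = 6.055
  Sum = 96.26375 mg/L·hr

AUC = 96.26 mg/L·hr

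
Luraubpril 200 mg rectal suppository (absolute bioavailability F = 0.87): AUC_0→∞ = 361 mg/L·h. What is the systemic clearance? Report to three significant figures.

CL = 0.482 L/h

CL = F × Dose / AUC_0→∞
   = 0.87 × 200 / 361 = 0.481994 L/h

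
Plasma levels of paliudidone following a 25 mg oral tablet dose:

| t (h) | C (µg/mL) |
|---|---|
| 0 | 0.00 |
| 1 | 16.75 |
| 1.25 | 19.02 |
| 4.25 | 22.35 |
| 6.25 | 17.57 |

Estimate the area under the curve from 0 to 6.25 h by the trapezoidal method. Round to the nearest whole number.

Trapezoidal AUC_0→6.25:
  [0→1]: (0.00+16.75)/2 × 1 = 8.375
  [1→1.25]: (16.75+19.02)/2 × 0.25 = 4.47125
  [1.25→4.25]: (19.02+22.35)/2 × 3 = 62.055
  [4.25→6.25]: (22.35+17.57)/2 × 2 = 39.92
  Sum = 114.82125 µg/mL·h

AUC = 115 µg/mL·h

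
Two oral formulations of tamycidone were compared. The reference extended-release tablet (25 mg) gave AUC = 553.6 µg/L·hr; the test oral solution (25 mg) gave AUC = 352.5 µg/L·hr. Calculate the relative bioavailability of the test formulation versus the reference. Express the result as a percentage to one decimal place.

F_rel = (AUC_test/D_test) / (AUC_ref/D_ref)
      = (352.5/25) / (553.6/25)
      = 14.1 / 22.144 = 0.6367 = 63.67%

F_rel = 63.7%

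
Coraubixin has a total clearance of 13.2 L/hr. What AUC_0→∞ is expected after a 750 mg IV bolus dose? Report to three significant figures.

AUC_0→∞ = Dose_iv / CL
        = 750 / 13.2 = 56.8182 mg/L·hr

AUC = 56.8 mg/L·hr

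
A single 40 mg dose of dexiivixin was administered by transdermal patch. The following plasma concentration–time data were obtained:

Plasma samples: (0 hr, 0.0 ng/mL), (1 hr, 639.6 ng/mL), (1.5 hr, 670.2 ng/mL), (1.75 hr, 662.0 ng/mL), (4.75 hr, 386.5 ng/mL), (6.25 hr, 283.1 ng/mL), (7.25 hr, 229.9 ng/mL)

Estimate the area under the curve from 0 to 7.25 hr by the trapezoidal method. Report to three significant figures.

AUC = 3150 ng/mL·hr

Trapezoidal AUC_0→7.25:
  [0→1]: (0.0+639.6)/2 × 1 = 319.8
  [1→1.5]: (639.6+670.2)/2 × 0.5 = 327.45
  [1.5→1.75]: (670.2+662.0)/2 × 0.25 = 166.525
  [1.75→4.75]: (662.0+386.5)/2 × 3 = 1572.75
  [4.75→6.25]: (386.5+283.1)/2 × 1.5 = 502.2
  [6.25→7.25]: (283.1+229.9)/2 × 1 = 256.5
  Sum = 3145.225 ng/mL·hr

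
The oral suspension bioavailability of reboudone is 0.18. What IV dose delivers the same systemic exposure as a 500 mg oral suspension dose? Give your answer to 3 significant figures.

D_iv = 90.0 mg

Systemic exposure from an extravascular dose = F × D_ev, so the equivalent IV dose is F × D_ev.
D_iv = F × D_ev = 0.18 × 500 = 90 mg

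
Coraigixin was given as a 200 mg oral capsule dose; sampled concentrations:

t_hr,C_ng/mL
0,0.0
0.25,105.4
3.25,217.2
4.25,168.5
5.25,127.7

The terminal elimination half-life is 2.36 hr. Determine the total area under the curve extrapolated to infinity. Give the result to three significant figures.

AUC = 1270 ng/mL·hr

Trapezoidal AUC_0→5.25:
  [0→0.25]: (0.0+105.4)/2 × 0.25 = 13.175
  [0.25→3.25]: (105.4+217.2)/2 × 3 = 483.9
  [3.25→4.25]: (217.2+168.5)/2 × 1 = 192.85
  [4.25→5.25]: (168.5+127.7)/2 × 1 = 148.1
  Sum = 838.025 ng/mL·hr
k_e = ln2 / t½ = 0.693147 / 2.36 = 0.2937 hr^-1
Extrapolated tail: C_last / k_e = 127.7 / 0.2937 = 434.797
AUC_0→∞ = 838.025 + 434.797 = 1272.822 ng/mL·hr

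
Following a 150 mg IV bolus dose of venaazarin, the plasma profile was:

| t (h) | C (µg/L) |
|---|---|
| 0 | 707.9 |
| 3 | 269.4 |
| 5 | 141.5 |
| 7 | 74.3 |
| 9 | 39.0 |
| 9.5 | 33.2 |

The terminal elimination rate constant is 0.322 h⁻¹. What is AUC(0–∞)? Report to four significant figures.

AUC = 2327 µg/L·h

Trapezoidal AUC_0→9.5:
  [0→3]: (707.9+269.4)/2 × 3 = 1465.95
  [3→5]: (269.4+141.5)/2 × 2 = 410.9
  [5→7]: (141.5+74.3)/2 × 2 = 215.8
  [7→9]: (74.3+39.0)/2 × 2 = 113.3
  [9→9.5]: (39.0+33.2)/2 × 0.5 = 18.05
  Sum = 2224.0 µg/L·h
Extrapolated tail: C_last / k_e = 33.2 / 0.322 = 103.106
AUC_0→∞ = 2224.0 + 103.106 = 2327.106 µg/L·h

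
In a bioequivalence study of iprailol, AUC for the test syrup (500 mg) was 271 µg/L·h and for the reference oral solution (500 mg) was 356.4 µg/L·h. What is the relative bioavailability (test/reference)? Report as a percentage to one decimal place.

F_rel = (AUC_test/D_test) / (AUC_ref/D_ref)
      = (271/500) / (356.4/500)
      = 0.542 / 0.7128 = 0.7604 = 76.04%

F_rel = 76.0%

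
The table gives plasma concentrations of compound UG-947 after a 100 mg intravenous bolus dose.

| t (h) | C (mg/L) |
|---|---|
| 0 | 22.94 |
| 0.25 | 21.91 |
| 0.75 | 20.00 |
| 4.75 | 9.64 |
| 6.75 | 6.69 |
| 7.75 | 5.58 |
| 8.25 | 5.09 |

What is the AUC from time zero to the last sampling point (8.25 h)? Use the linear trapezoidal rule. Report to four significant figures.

AUC = 100.5 mg/L·h

Trapezoidal AUC_0→8.25:
  [0→0.25]: (22.94+21.91)/2 × 0.25 = 5.60625
  [0.25→0.75]: (21.91+20.00)/2 × 0.5 = 10.4775
  [0.75→4.75]: (20.00+9.64)/2 × 4 = 59.28
  [4.75→6.75]: (9.64+6.69)/2 × 2 = 16.33
  [6.75→7.75]: (6.69+5.58)/2 × 1 = 6.135
  [7.75→8.25]: (5.58+5.09)/2 × 0.5 = 2.6675
  Sum = 100.49625 mg/L·h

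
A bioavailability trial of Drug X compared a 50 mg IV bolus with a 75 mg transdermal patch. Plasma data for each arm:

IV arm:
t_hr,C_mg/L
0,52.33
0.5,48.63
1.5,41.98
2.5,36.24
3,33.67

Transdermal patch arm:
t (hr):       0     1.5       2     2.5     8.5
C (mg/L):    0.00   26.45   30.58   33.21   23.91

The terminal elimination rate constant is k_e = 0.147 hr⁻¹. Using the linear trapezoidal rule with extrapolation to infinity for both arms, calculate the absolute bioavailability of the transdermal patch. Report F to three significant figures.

F = 0.719

Trapezoidal AUC_0→3 (IV):
  [0→0.5]: (52.33+48.63)/2 × 0.5 = 25.24
  [0.5→1.5]: (48.63+41.98)/2 × 1 = 45.305
  [1.5→2.5]: (41.98+36.24)/2 × 1 = 39.11
  [2.5→3]: (36.24+33.67)/2 × 0.5 = 17.4775
  Sum = 127.1325 mg/L·hr
IV tail: 33.67/0.147 = 229.048; AUC_iv,0→∞ = 127.1325 + 229.048 = 356.1805 mg/L·hr
Trapezoidal AUC_0→8.5 (transdermal patch):
  [0→1.5]: (0.00+26.45)/2 × 1.5 = 19.8375
  [1.5→2]: (26.45+30.58)/2 × 0.5 = 14.2575
  [2→2.5]: (30.58+33.21)/2 × 0.5 = 15.9475
  [2.5→8.5]: (33.21+23.91)/2 × 6 = 171.36
  Sum = 221.4025 mg/L·hr
transdermal patch tail: 23.91/0.147 = 162.653; AUC_ev,0→∞ = 221.4025 + 162.653 = 384.0555 mg/L·hr
F = (AUC_ev/D_ev)/(AUC_iv/D_iv) = (384.0555/75)/(356.1805/50) = 5.12074/7.12361 = 0.7188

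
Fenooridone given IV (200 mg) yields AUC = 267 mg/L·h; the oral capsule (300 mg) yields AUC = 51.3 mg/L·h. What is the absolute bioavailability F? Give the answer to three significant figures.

F = (AUC_ev / D_ev) / (AUC_iv / D_iv)
  = (51.3/300) / (267/200)
  = 0.171 / 1.335 = 0.1281

F = 0.128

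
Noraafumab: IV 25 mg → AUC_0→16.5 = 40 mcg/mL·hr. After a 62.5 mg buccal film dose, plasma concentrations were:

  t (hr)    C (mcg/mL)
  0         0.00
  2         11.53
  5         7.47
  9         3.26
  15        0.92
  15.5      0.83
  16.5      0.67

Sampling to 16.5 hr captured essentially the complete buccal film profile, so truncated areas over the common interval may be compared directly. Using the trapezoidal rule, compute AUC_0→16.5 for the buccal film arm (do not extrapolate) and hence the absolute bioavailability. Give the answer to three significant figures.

Trapezoidal AUC_0→16.5 (buccal film):
  [0→2]: (0.00+11.53)/2 × 2 = 11.53
  [2→5]: (11.53+7.47)/2 × 3 = 28.5
  [5→9]: (7.47+3.26)/2 × 4 = 21.46
  [9→15]: (3.26+0.92)/2 × 6 = 12.54
  [15→15.5]: (0.92+0.83)/2 × 0.5 = 0.4375
  [15.5→16.5]: (0.83+0.67)/2 × 1 = 0.75
  Sum = 75.2175 mcg/mL·hr
F = (AUC_ev/D_ev)/(AUC_iv/D_iv) = (75.2175/62.5)/(40/25) = 1.20348/1.6 = 0.7522

F = 0.752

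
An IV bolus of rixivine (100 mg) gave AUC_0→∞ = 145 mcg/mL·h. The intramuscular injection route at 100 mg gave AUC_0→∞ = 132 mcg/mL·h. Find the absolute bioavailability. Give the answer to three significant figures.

F = (AUC_ev / D_ev) / (AUC_iv / D_iv)
  = (132/100) / (145/100)
  = 1.32 / 1.45 = 0.9103

F = 0.910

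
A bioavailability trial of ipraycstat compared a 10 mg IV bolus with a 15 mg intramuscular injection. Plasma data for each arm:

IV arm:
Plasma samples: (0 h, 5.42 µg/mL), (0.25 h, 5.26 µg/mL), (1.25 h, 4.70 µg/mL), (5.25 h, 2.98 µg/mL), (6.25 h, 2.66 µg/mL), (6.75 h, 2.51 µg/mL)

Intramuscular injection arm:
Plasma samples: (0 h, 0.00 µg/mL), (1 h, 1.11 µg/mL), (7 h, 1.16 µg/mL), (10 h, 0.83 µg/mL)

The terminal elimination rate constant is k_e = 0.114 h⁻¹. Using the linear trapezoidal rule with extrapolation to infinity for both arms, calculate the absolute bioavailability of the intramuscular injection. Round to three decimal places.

Trapezoidal AUC_0→6.75 (IV):
  [0→0.25]: (5.42+5.26)/2 × 0.25 = 1.335
  [0.25→1.25]: (5.26+4.70)/2 × 1 = 4.98
  [1.25→5.25]: (4.70+2.98)/2 × 4 = 15.36
  [5.25→6.25]: (2.98+2.66)/2 × 1 = 2.82
  [6.25→6.75]: (2.66+2.51)/2 × 0.5 = 1.2925
  Sum = 25.7875 µg/mL·h
IV tail: 2.51/0.114 = 22.018; AUC_iv,0→∞ = 25.7875 + 22.018 = 47.8055 µg/mL·h
Trapezoidal AUC_0→10 (intramuscular injection):
  [0→1]: (0.00+1.11)/2 × 1 = 0.555
  [1→7]: (1.11+1.16)/2 × 6 = 6.81
  [7→10]: (1.16+0.83)/2 × 3 = 2.985
  Sum = 10.35 µg/mL·h
intramuscular injection tail: 0.83/0.114 = 7.281; AUC_ev,0→∞ = 10.35 + 7.281 = 17.631 µg/mL·h
F = (AUC_ev/D_ev)/(AUC_iv/D_iv) = (17.631/15)/(47.8055/10) = 1.1754/4.78055 = 0.2459

F = 0.246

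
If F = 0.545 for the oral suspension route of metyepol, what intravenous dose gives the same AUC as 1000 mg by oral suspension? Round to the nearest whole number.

Systemic exposure from an extravascular dose = F × D_ev, so the equivalent IV dose is F × D_ev.
D_iv = F × D_ev = 0.545 × 1000 = 545 mg

D_iv = 545 mg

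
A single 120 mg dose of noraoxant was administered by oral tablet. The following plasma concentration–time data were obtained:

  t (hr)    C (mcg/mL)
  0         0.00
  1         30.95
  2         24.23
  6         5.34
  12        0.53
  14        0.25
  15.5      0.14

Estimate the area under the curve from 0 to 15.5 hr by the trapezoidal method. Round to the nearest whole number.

AUC = 121 mcg/mL·hr

Trapezoidal AUC_0→15.5:
  [0→1]: (0.00+30.95)/2 × 1 = 15.475
  [1→2]: (30.95+24.23)/2 × 1 = 27.59
  [2→6]: (24.23+5.34)/2 × 4 = 59.14
  [6→12]: (5.34+0.53)/2 × 6 = 17.61
  [12→14]: (0.53+0.25)/2 × 2 = 0.78
  [14→15.5]: (0.25+0.14)/2 × 1.5 = 0.2925
  Sum = 120.8875 mcg/mL·hr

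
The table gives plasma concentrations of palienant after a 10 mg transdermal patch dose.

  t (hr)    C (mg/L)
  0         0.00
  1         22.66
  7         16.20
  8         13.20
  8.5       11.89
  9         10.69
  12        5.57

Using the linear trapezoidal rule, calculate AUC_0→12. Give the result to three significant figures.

AUC = 179 mg/L·hr

Trapezoidal AUC_0→12:
  [0→1]: (0.00+22.66)/2 × 1 = 11.33
  [1→7]: (22.66+16.20)/2 × 6 = 116.58
  [7→8]: (16.20+13.20)/2 × 1 = 14.7
  [8→8.5]: (13.20+11.89)/2 × 0.5 = 6.2725
  [8.5→9]: (11.89+10.69)/2 × 0.5 = 5.645
  [9→12]: (10.69+5.57)/2 × 3 = 24.39
  Sum = 178.9175 mg/L·hr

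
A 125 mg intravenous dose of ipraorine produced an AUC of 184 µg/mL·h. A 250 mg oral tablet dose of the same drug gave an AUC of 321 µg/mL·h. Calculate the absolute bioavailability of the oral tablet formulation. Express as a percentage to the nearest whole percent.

F = 87%

F = (AUC_ev / D_ev) / (AUC_iv / D_iv)
  = (321/250) / (184/125)
  = 1.284 / 1.472 = 0.8723
  = 87.23%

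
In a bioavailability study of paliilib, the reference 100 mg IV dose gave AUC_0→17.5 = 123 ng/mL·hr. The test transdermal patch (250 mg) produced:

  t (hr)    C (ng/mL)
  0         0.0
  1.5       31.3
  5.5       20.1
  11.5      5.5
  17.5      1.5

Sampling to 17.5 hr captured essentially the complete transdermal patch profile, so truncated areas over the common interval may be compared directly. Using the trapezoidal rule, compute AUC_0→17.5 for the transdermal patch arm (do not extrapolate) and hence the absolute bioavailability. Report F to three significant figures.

F = 0.729

Trapezoidal AUC_0→17.5 (transdermal patch):
  [0→1.5]: (0.0+31.3)/2 × 1.5 = 23.475
  [1.5→5.5]: (31.3+20.1)/2 × 4 = 102.8
  [5.5→11.5]: (20.1+5.5)/2 × 6 = 76.8
  [11.5→17.5]: (5.5+1.5)/2 × 6 = 21.0
  Sum = 224.075 ng/mL·hr
F = (AUC_ev/D_ev)/(AUC_iv/D_iv) = (224.075/250)/(123/100) = 0.8963/1.23 = 0.7287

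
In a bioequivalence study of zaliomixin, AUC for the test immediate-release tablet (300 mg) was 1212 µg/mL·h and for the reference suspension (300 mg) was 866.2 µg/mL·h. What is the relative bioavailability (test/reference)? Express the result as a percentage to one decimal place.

F_rel = 139.9%

F_rel = (AUC_test/D_test) / (AUC_ref/D_ref)
      = (1212/300) / (866.2/300)
      = 4.04 / 2.88733 = 1.3992 = 139.92%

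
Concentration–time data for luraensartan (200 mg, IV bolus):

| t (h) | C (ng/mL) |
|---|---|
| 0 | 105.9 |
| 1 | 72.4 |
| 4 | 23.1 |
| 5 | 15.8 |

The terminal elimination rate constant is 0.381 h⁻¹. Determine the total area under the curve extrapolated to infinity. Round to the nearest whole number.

AUC = 293 ng/mL·h

Trapezoidal AUC_0→5:
  [0→1]: (105.9+72.4)/2 × 1 = 89.15
  [1→4]: (72.4+23.1)/2 × 3 = 143.25
  [4→5]: (23.1+15.8)/2 × 1 = 19.45
  Sum = 251.85 ng/mL·h
Extrapolated tail: C_last / k_e = 15.8 / 0.381 = 41.470
AUC_0→∞ = 251.85 + 41.470 = 293.32 ng/mL·h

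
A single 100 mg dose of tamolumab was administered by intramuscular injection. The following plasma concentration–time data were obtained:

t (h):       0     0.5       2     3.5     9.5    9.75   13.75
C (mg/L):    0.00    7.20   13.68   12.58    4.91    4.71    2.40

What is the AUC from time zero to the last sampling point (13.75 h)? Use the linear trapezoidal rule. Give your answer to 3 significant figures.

Trapezoidal AUC_0→13.75:
  [0→0.5]: (0.00+7.20)/2 × 0.5 = 1.8
  [0.5→2]: (7.20+13.68)/2 × 1.5 = 15.66
  [2→3.5]: (13.68+12.58)/2 × 1.5 = 19.695
  [3.5→9.5]: (12.58+4.91)/2 × 6 = 52.47
  [9.5→9.75]: (4.91+4.71)/2 × 0.25 = 1.2025
  [9.75→13.75]: (4.71+2.40)/2 × 4 = 14.22
  Sum = 105.0475 mg/L·h

AUC = 105 mg/L·h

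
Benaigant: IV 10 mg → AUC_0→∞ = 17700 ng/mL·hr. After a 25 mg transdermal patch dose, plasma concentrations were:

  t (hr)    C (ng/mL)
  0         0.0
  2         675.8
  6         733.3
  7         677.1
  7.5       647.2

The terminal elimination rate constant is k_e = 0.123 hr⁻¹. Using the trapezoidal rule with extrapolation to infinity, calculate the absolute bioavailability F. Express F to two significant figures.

F = 0.22

Trapezoidal AUC_0→7.5 (transdermal patch):
  [0→2]: (0.0+675.8)/2 × 2 = 675.8
  [2→6]: (675.8+733.3)/2 × 4 = 2818.2
  [6→7]: (733.3+677.1)/2 × 1 = 705.2
  [7→7.5]: (677.1+647.2)/2 × 0.5 = 331.075
  Sum = 4530.275 ng/mL·hr
Tail: C_last/k_e = 647.2/0.123 = 5261.789
AUC_0→∞ (transdermal patch) = 4530.275 + 5261.789 = 9792.064 ng/mL·hr
F = (AUC_ev/D_ev)/(AUC_iv/D_iv) = (9792.064/25)/(17700/10) = 391.68256/1770 = 0.2213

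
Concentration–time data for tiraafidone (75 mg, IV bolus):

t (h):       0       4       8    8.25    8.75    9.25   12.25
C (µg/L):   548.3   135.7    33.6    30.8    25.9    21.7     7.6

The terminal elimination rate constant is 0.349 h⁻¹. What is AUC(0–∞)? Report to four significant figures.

AUC = 1806 µg/L·h

Trapezoidal AUC_0→12.25:
  [0→4]: (548.3+135.7)/2 × 4 = 1368.0
  [4→8]: (135.7+33.6)/2 × 4 = 338.6
  [8→8.25]: (33.6+30.8)/2 × 0.25 = 8.05
  [8.25→8.75]: (30.8+25.9)/2 × 0.5 = 14.175
  [8.75→9.25]: (25.9+21.7)/2 × 0.5 = 11.9
  [9.25→12.25]: (21.7+7.6)/2 × 3 = 43.95
  Sum = 1784.675 µg/L·h
Extrapolated tail: C_last / k_e = 7.6 / 0.349 = 21.777
AUC_0→∞ = 1784.675 + 21.777 = 1806.452 µg/L·h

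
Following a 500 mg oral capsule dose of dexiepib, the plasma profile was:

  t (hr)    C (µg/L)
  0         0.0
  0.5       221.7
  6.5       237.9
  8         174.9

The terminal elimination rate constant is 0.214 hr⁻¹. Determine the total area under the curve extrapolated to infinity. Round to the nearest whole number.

Trapezoidal AUC_0→8:
  [0→0.5]: (0.0+221.7)/2 × 0.5 = 55.425
  [0.5→6.5]: (221.7+237.9)/2 × 6 = 1378.8
  [6.5→8]: (237.9+174.9)/2 × 1.5 = 309.6
  Sum = 1743.825 µg/L·hr
Extrapolated tail: C_last / k_e = 174.9 / 0.214 = 817.290
AUC_0→∞ = 1743.825 + 817.290 = 2561.115 µg/L·hr

AUC = 2561 µg/L·hr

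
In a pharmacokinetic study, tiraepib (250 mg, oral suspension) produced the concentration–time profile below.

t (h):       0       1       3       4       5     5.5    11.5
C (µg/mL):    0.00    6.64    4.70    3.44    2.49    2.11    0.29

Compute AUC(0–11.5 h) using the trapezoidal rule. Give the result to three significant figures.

Trapezoidal AUC_0→11.5:
  [0→1]: (0.00+6.64)/2 × 1 = 3.32
  [1→3]: (6.64+4.70)/2 × 2 = 11.34
  [3→4]: (4.70+3.44)/2 × 1 = 4.07
  [4→5]: (3.44+2.49)/2 × 1 = 2.965
  [5→5.5]: (2.49+2.11)/2 × 0.5 = 1.15
  [5.5→11.5]: (2.11+0.29)/2 × 6 = 7.2
  Sum = 30.045 µg/mL·h

AUC = 30.0 µg/mL·h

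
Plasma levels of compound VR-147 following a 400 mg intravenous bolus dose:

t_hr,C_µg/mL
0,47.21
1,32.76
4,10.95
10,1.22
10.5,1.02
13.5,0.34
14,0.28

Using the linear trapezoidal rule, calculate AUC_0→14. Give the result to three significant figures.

AUC = 145 µg/mL·hr

Trapezoidal AUC_0→14:
  [0→1]: (47.21+32.76)/2 × 1 = 39.985
  [1→4]: (32.76+10.95)/2 × 3 = 65.565
  [4→10]: (10.95+1.22)/2 × 6 = 36.51
  [10→10.5]: (1.22+1.02)/2 × 0.5 = 0.56
  [10.5→13.5]: (1.02+0.34)/2 × 3 = 2.04
  [13.5→14]: (0.34+0.28)/2 × 0.5 = 0.155
  Sum = 144.815 µg/mL·hr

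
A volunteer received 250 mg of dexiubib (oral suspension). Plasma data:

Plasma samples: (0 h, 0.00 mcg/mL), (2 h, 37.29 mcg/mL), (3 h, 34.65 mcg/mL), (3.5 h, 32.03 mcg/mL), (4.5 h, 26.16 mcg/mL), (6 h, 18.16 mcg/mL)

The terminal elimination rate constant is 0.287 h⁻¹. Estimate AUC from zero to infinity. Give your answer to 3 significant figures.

AUC = 216 mcg/mL·h

Trapezoidal AUC_0→6:
  [0→2]: (0.00+37.29)/2 × 2 = 37.29
  [2→3]: (37.29+34.65)/2 × 1 = 35.97
  [3→3.5]: (34.65+32.03)/2 × 0.5 = 16.67
  [3.5→4.5]: (32.03+26.16)/2 × 1 = 29.095
  [4.5→6]: (26.16+18.16)/2 × 1.5 = 33.24
  Sum = 152.265 mcg/mL·h
Extrapolated tail: C_last / k_e = 18.16 / 0.287 = 63.275
AUC_0→∞ = 152.265 + 63.275 = 215.54 mcg/mL·h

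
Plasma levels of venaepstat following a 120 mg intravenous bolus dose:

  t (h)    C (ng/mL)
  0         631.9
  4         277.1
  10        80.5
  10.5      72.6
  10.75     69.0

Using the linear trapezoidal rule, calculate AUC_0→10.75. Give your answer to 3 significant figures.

AUC = 2950 ng/mL·h

Trapezoidal AUC_0→10.75:
  [0→4]: (631.9+277.1)/2 × 4 = 1818.0
  [4→10]: (277.1+80.5)/2 × 6 = 1072.8
  [10→10.5]: (80.5+72.6)/2 × 0.5 = 38.275
  [10.5→10.75]: (72.6+69.0)/2 × 0.25 = 17.7
  Sum = 2946.775 ng/mL·h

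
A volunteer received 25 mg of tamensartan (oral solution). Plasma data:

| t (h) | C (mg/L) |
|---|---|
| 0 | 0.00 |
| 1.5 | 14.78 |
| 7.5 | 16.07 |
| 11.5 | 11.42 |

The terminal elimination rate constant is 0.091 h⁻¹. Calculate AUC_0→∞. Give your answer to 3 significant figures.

Trapezoidal AUC_0→11.5:
  [0→1.5]: (0.00+14.78)/2 × 1.5 = 11.085
  [1.5→7.5]: (14.78+16.07)/2 × 6 = 92.55
  [7.5→11.5]: (16.07+11.42)/2 × 4 = 54.98
  Sum = 158.615 mg/L·h
Extrapolated tail: C_last / k_e = 11.42 / 0.091 = 125.495
AUC_0→∞ = 158.615 + 125.495 = 284.11 mg/L·h

AUC = 284 mg/L·h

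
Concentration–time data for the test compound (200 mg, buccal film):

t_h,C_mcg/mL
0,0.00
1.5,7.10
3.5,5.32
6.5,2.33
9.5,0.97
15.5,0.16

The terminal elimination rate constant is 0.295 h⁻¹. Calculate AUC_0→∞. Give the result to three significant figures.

AUC = 38.1 mcg/mL·h

Trapezoidal AUC_0→15.5:
  [0→1.5]: (0.00+7.10)/2 × 1.5 = 5.325
  [1.5→3.5]: (7.10+5.32)/2 × 2 = 12.42
  [3.5→6.5]: (5.32+2.33)/2 × 3 = 11.475
  [6.5→9.5]: (2.33+0.97)/2 × 3 = 4.95
  [9.5→15.5]: (0.97+0.16)/2 × 6 = 3.39
  Sum = 37.56 mcg/mL·h
Extrapolated tail: C_last / k_e = 0.16 / 0.295 = 0.542
AUC_0→∞ = 37.56 + 0.542 = 38.102 mcg/mL·h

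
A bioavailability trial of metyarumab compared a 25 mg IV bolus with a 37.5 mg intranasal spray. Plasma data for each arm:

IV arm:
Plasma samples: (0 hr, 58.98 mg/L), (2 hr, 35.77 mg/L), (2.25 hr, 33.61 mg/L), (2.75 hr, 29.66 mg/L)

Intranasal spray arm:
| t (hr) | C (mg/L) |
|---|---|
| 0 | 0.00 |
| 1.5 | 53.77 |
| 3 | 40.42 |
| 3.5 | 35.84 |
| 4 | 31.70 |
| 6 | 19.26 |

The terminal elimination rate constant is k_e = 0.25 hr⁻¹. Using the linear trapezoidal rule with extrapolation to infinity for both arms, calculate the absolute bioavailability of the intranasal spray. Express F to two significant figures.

F = 0.77

Trapezoidal AUC_0→2.75 (IV):
  [0→2]: (58.98+35.77)/2 × 2 = 94.75
  [2→2.25]: (35.77+33.61)/2 × 0.25 = 8.6725
  [2.25→2.75]: (33.61+29.66)/2 × 0.5 = 15.8175
  Sum = 119.24 mg/L·hr
IV tail: 29.66/0.25 = 118.640; AUC_iv,0→∞ = 119.24 + 118.640 = 237.88 mg/L·hr
Trapezoidal AUC_0→6 (intranasal spray):
  [0→1.5]: (0.00+53.77)/2 × 1.5 = 40.3275
  [1.5→3]: (53.77+40.42)/2 × 1.5 = 70.6425
  [3→3.5]: (40.42+35.84)/2 × 0.5 = 19.065
  [3.5→4]: (35.84+31.70)/2 × 0.5 = 16.885
  [4→6]: (31.70+19.26)/2 × 2 = 50.96
  Sum = 197.88 mg/L·hr
intranasal spray tail: 19.26/0.25 = 77.040; AUC_ev,0→∞ = 197.88 + 77.040 = 274.92 mg/L·hr
F = (AUC_ev/D_ev)/(AUC_iv/D_iv) = (274.92/37.5)/(237.88/25) = 7.3312/9.5152 = 0.7705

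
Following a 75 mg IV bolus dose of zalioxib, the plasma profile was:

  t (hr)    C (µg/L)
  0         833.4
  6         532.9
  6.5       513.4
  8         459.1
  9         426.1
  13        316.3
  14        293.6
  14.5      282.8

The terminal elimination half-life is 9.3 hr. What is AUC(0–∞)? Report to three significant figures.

Trapezoidal AUC_0→14.5:
  [0→6]: (833.4+532.9)/2 × 6 = 4098.9
  [6→6.5]: (532.9+513.4)/2 × 0.5 = 261.575
  [6.5→8]: (513.4+459.1)/2 × 1.5 = 729.375
  [8→9]: (459.1+426.1)/2 × 1 = 442.6
  [9→13]: (426.1+316.3)/2 × 4 = 1484.8
  [13→14]: (316.3+293.6)/2 × 1 = 304.95
  [14→14.5]: (293.6+282.8)/2 × 0.5 = 144.1
  Sum = 7466.3 µg/L·hr
k_e = ln2 / t½ = 0.693147 / 9.3 = 0.0745 hr^-1
Extrapolated tail: C_last / k_e = 282.8 / 0.0745 = 3795.973
AUC_0→∞ = 7466.3 + 3795.973 = 11262.273 µg/L·hr

AUC = 11300 µg/L·hr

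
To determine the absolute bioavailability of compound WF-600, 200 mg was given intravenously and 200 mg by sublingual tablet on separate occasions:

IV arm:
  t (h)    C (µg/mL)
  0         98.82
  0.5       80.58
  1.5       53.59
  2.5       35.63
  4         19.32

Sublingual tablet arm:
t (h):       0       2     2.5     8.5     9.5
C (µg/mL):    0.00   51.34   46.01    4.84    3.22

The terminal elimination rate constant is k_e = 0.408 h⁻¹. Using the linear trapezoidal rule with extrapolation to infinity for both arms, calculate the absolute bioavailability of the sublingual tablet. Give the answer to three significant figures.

Trapezoidal AUC_0→4 (IV):
  [0→0.5]: (98.82+80.58)/2 × 0.5 = 44.85
  [0.5→1.5]: (80.58+53.59)/2 × 1 = 67.085
  [1.5→2.5]: (53.59+35.63)/2 × 1 = 44.61
  [2.5→4]: (35.63+19.32)/2 × 1.5 = 41.2125
  Sum = 197.7575 µg/mL·h
IV tail: 19.32/0.408 = 47.353; AUC_iv,0→∞ = 197.7575 + 47.353 = 245.1105 µg/mL·h
Trapezoidal AUC_0→9.5 (sublingual tablet):
  [0→2]: (0.00+51.34)/2 × 2 = 51.34
  [2→2.5]: (51.34+46.01)/2 × 0.5 = 24.3375
  [2.5→8.5]: (46.01+4.84)/2 × 6 = 152.55
  [8.5→9.5]: (4.84+3.22)/2 × 1 = 4.03
  Sum = 232.2575 µg/mL·h
sublingual tablet tail: 3.22/0.408 = 7.892; AUC_ev,0→∞ = 232.2575 + 7.892 = 240.1495 µg/mL·h
F = (AUC_ev/D_ev)/(AUC_iv/D_iv) = (240.1495/200)/(245.1105/200) = 1.2007475/1.2255525 = 0.9798

F = 0.980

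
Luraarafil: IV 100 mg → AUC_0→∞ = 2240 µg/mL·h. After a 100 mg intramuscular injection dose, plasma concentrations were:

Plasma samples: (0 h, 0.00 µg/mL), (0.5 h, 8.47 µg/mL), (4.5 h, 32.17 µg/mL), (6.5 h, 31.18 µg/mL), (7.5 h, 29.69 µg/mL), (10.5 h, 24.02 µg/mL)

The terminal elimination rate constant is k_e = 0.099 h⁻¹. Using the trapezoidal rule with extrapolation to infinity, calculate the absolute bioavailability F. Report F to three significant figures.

F = 0.223

Trapezoidal AUC_0→10.5 (intramuscular injection):
  [0→0.5]: (0.00+8.47)/2 × 0.5 = 2.1175
  [0.5→4.5]: (8.47+32.17)/2 × 4 = 81.28
  [4.5→6.5]: (32.17+31.18)/2 × 2 = 63.35
  [6.5→7.5]: (31.18+29.69)/2 × 1 = 30.435
  [7.5→10.5]: (29.69+24.02)/2 × 3 = 80.565
  Sum = 257.7475 µg/mL·h
Tail: C_last/k_e = 24.02/0.099 = 242.626
AUC_0→∞ (intramuscular injection) = 257.7475 + 242.626 = 500.3735 µg/mL·h
F = (AUC_ev/D_ev)/(AUC_iv/D_iv) = (500.3735/100)/(2240/100) = 5.003735/22.4 = 0.2234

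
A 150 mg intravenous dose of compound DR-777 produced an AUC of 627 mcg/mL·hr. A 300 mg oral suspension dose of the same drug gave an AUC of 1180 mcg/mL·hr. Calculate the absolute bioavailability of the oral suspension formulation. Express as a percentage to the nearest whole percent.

F = 94%

F = (AUC_ev / D_ev) / (AUC_iv / D_iv)
  = (1180/300) / (627/150)
  = 3.93333 / 4.18 = 0.9410
  = 94.10%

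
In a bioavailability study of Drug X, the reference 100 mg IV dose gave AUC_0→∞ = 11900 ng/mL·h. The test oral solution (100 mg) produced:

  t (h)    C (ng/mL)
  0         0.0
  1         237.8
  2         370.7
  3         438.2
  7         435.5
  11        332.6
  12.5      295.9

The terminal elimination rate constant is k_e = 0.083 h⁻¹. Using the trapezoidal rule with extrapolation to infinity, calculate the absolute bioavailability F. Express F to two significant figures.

F = 0.68

Trapezoidal AUC_0→12.5 (oral solution):
  [0→1]: (0.0+237.8)/2 × 1 = 118.9
  [1→2]: (237.8+370.7)/2 × 1 = 304.25
  [2→3]: (370.7+438.2)/2 × 1 = 404.45
  [3→7]: (438.2+435.5)/2 × 4 = 1747.4
  [7→11]: (435.5+332.6)/2 × 4 = 1536.2
  [11→12.5]: (332.6+295.9)/2 × 1.5 = 471.375
  Sum = 4582.575 ng/mL·h
Tail: C_last/k_e = 295.9/0.083 = 3565.060
AUC_0→∞ (oral solution) = 4582.575 + 3565.060 = 8147.635 ng/mL·h
F = (AUC_ev/D_ev)/(AUC_iv/D_iv) = (8147.635/100)/(11900/100) = 81.47635/119 = 0.6847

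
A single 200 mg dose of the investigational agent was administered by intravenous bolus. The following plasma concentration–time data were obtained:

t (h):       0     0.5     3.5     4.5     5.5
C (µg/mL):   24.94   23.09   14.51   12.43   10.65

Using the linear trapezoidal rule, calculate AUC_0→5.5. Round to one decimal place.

Trapezoidal AUC_0→5.5:
  [0→0.5]: (24.94+23.09)/2 × 0.5 = 12.0075
  [0.5→3.5]: (23.09+14.51)/2 × 3 = 56.4
  [3.5→4.5]: (14.51+12.43)/2 × 1 = 13.47
  [4.5→5.5]: (12.43+10.65)/2 × 1 = 11.54
  Sum = 93.4175 µg/mL·h

AUC = 93.4 µg/mL·h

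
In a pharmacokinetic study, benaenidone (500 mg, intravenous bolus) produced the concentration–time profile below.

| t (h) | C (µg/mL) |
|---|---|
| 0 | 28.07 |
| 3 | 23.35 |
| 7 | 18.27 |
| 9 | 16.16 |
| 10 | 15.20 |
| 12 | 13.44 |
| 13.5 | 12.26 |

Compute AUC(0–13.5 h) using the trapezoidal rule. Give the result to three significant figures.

AUC = 258 µg/mL·h

Trapezoidal AUC_0→13.5:
  [0→3]: (28.07+23.35)/2 × 3 = 77.13
  [3→7]: (23.35+18.27)/2 × 4 = 83.24
  [7→9]: (18.27+16.16)/2 × 2 = 34.43
  [9→10]: (16.16+15.20)/2 × 1 = 15.68
  [10→12]: (15.20+13.44)/2 × 2 = 28.64
  [12→13.5]: (13.44+12.26)/2 × 1.5 = 19.275
  Sum = 258.395 µg/mL·h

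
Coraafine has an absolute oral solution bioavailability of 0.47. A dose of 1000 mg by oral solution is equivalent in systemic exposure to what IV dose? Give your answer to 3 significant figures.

D_iv = 470 mg

Systemic exposure from an extravascular dose = F × D_ev, so the equivalent IV dose is F × D_ev.
D_iv = F × D_ev = 0.47 × 1000 = 470 mg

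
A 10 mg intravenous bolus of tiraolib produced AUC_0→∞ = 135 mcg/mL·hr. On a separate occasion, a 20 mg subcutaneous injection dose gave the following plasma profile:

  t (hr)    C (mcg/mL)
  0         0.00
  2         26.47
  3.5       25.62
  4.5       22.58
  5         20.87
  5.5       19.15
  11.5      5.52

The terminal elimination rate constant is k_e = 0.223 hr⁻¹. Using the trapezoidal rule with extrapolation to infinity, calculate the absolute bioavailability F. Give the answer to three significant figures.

F = 0.775

Trapezoidal AUC_0→11.5 (subcutaneous injection):
  [0→2]: (0.00+26.47)/2 × 2 = 26.47
  [2→3.5]: (26.47+25.62)/2 × 1.5 = 39.0675
  [3.5→4.5]: (25.62+22.58)/2 × 1 = 24.1
  [4.5→5]: (22.58+20.87)/2 × 0.5 = 10.8625
  [5→5.5]: (20.87+19.15)/2 × 0.5 = 10.005
  [5.5→11.5]: (19.15+5.52)/2 × 6 = 74.01
  Sum = 184.515 mcg/mL·hr
Tail: C_last/k_e = 5.52/0.223 = 24.753
AUC_0→∞ (subcutaneous injection) = 184.515 + 24.753 = 209.268 mcg/mL·hr
F = (AUC_ev/D_ev)/(AUC_iv/D_iv) = (209.268/20)/(135/10) = 10.4634/13.5 = 0.7751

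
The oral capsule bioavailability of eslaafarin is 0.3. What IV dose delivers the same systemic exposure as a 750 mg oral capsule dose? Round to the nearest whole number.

Systemic exposure from an extravascular dose = F × D_ev, so the equivalent IV dose is F × D_ev.
D_iv = F × D_ev = 0.3 × 750 = 225 mg

D_iv = 225 mg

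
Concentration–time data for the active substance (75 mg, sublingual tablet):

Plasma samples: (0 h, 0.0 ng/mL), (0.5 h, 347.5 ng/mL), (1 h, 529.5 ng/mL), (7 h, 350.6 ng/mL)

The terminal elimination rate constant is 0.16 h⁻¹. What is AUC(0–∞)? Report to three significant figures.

Trapezoidal AUC_0→7:
  [0→0.5]: (0.0+347.5)/2 × 0.5 = 86.875
  [0.5→1]: (347.5+529.5)/2 × 0.5 = 219.25
  [1→7]: (529.5+350.6)/2 × 6 = 2640.3
  Sum = 2946.425 ng/mL·h
Extrapolated tail: C_last / k_e = 350.6 / 0.16 = 2191.250
AUC_0→∞ = 2946.425 + 2191.250 = 5137.675 ng/mL·h

AUC = 5140 ng/mL·h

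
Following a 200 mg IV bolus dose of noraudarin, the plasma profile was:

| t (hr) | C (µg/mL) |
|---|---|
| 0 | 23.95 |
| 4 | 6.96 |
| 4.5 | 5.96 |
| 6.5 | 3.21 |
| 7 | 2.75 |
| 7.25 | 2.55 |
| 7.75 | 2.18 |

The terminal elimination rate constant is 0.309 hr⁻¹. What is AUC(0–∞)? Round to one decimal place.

Trapezoidal AUC_0→7.75:
  [0→4]: (23.95+6.96)/2 × 4 = 61.82
  [4→4.5]: (6.96+5.96)/2 × 0.5 = 3.23
  [4.5→6.5]: (5.96+3.21)/2 × 2 = 9.17
  [6.5→7]: (3.21+2.75)/2 × 0.5 = 1.49
  [7→7.25]: (2.75+2.55)/2 × 0.25 = 0.6625
  [7.25→7.75]: (2.55+2.18)/2 × 0.5 = 1.1825
  Sum = 77.555 µg/mL·hr
Extrapolated tail: C_last / k_e = 2.18 / 0.309 = 7.055
AUC_0→∞ = 77.555 + 7.055 = 84.61 µg/mL·hr

AUC = 84.6 µg/mL·hr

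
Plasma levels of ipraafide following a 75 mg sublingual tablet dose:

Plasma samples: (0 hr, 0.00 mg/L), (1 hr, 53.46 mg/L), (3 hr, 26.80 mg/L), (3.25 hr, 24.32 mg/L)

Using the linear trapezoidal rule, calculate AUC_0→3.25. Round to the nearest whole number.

AUC = 113 mg/L·hr

Trapezoidal AUC_0→3.25:
  [0→1]: (0.00+53.46)/2 × 1 = 26.73
  [1→3]: (53.46+26.80)/2 × 2 = 80.26
  [3→3.25]: (26.80+24.32)/2 × 0.25 = 6.39
  Sum = 113.38 mg/L·hr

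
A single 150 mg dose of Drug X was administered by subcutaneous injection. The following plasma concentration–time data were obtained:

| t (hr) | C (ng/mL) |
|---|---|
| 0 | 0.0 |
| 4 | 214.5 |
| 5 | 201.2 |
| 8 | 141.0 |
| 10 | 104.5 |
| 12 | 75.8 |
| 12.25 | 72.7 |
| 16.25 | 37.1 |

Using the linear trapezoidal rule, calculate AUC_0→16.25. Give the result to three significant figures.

Trapezoidal AUC_0→16.25:
  [0→4]: (0.0+214.5)/2 × 4 = 429.0
  [4→5]: (214.5+201.2)/2 × 1 = 207.85
  [5→8]: (201.2+141.0)/2 × 3 = 513.3
  [8→10]: (141.0+104.5)/2 × 2 = 245.5
  [10→12]: (104.5+75.8)/2 × 2 = 180.3
  [12→12.25]: (75.8+72.7)/2 × 0.25 = 18.5625
  [12.25→16.25]: (72.7+37.1)/2 × 4 = 219.6
  Sum = 1814.1125 ng/mL·hr

AUC = 1810 ng/mL·hr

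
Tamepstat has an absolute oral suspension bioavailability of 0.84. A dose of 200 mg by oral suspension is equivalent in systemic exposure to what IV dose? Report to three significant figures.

D_iv = 168 mg

Systemic exposure from an extravascular dose = F × D_ev, so the equivalent IV dose is F × D_ev.
D_iv = F × D_ev = 0.84 × 200 = 168 mg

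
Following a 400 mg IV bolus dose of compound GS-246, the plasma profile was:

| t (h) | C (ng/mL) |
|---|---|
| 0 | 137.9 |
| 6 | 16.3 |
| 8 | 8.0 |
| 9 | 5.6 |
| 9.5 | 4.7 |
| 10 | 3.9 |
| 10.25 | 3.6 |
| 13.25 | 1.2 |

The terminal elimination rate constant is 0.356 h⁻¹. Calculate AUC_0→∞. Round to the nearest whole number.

Trapezoidal AUC_0→13.25:
  [0→6]: (137.9+16.3)/2 × 6 = 462.6
  [6→8]: (16.3+8.0)/2 × 2 = 24.3
  [8→9]: (8.0+5.6)/2 × 1 = 6.8
  [9→9.5]: (5.6+4.7)/2 × 0.5 = 2.575
  [9.5→10]: (4.7+3.9)/2 × 0.5 = 2.15
  [10→10.25]: (3.9+3.6)/2 × 0.25 = 0.9375
  [10.25→13.25]: (3.6+1.2)/2 × 3 = 7.2
  Sum = 506.5625 ng/mL·h
Extrapolated tail: C_last / k_e = 1.2 / 0.356 = 3.371
AUC_0→∞ = 506.5625 + 3.371 = 509.9335 ng/mL·h

AUC = 510 ng/mL·h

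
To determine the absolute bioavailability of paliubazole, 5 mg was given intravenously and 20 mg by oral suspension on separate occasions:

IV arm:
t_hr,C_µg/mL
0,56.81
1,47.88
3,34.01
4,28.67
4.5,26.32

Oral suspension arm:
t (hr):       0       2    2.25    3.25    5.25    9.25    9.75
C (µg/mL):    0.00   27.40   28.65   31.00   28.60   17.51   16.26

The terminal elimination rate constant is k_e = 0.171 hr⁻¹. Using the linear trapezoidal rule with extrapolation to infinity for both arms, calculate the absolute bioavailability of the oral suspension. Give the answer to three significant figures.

Trapezoidal AUC_0→4.5 (IV):
  [0→1]: (56.81+47.88)/2 × 1 = 52.345
  [1→3]: (47.88+34.01)/2 × 2 = 81.89
  [3→4]: (34.01+28.67)/2 × 1 = 31.34
  [4→4.5]: (28.67+26.32)/2 × 0.5 = 13.7475
  Sum = 179.3225 µg/mL·hr
IV tail: 26.32/0.171 = 153.918; AUC_iv,0→∞ = 179.3225 + 153.918 = 333.2405 µg/mL·hr
Trapezoidal AUC_0→9.75 (oral suspension):
  [0→2]: (0.00+27.40)/2 × 2 = 27.4
  [2→2.25]: (27.40+28.65)/2 × 0.25 = 7.00625
  [2.25→3.25]: (28.65+31.00)/2 × 1 = 29.825
  [3.25→5.25]: (31.00+28.60)/2 × 2 = 59.6
  [5.25→9.25]: (28.60+17.51)/2 × 4 = 92.22
  [9.25→9.75]: (17.51+16.26)/2 × 0.5 = 8.4425
  Sum = 224.49375 µg/mL·hr
oral suspension tail: 16.26/0.171 = 95.088; AUC_ev,0→∞ = 224.49375 + 95.088 = 319.58175 µg/mL·hr
F = (AUC_ev/D_ev)/(AUC_iv/D_iv) = (319.58175/20)/(333.2405/5) = 15.9791/66.6481 = 0.2398

F = 0.240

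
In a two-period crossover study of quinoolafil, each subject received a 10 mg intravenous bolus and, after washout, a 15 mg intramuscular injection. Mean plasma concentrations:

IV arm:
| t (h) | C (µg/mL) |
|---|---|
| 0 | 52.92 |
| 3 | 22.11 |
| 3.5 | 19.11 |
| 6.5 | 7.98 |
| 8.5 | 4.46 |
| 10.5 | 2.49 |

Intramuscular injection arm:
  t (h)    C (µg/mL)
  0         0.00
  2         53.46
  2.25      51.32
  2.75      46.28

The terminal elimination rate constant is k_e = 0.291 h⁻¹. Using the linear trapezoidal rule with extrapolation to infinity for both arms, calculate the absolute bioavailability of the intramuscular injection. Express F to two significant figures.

F = 0.87

Trapezoidal AUC_0→10.5 (IV):
  [0→3]: (52.92+22.11)/2 × 3 = 112.545
  [3→3.5]: (22.11+19.11)/2 × 0.5 = 10.305
  [3.5→6.5]: (19.11+7.98)/2 × 3 = 40.635
  [6.5→8.5]: (7.98+4.46)/2 × 2 = 12.44
  [8.5→10.5]: (4.46+2.49)/2 × 2 = 6.95
  Sum = 182.875 µg/mL·h
IV tail: 2.49/0.291 = 8.557; AUC_iv,0→∞ = 182.875 + 8.557 = 191.432 µg/mL·h
Trapezoidal AUC_0→2.75 (intramuscular injection):
  [0→2]: (0.00+53.46)/2 × 2 = 53.46
  [2→2.25]: (53.46+51.32)/2 × 0.25 = 13.0975
  [2.25→2.75]: (51.32+46.28)/2 × 0.5 = 24.4
  Sum = 90.9575 µg/mL·h
intramuscular injection tail: 46.28/0.291 = 159.038; AUC_ev,0→∞ = 90.9575 + 159.038 = 249.9955 µg/mL·h
F = (AUC_ev/D_ev)/(AUC_iv/D_iv) = (249.9955/15)/(191.432/10) = 16.6664/19.1432 = 0.8706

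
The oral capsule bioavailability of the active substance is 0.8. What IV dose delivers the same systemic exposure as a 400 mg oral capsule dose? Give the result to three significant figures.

Systemic exposure from an extravascular dose = F × D_ev, so the equivalent IV dose is F × D_ev.
D_iv = F × D_ev = 0.8 × 400 = 320 mg

D_iv = 320 mg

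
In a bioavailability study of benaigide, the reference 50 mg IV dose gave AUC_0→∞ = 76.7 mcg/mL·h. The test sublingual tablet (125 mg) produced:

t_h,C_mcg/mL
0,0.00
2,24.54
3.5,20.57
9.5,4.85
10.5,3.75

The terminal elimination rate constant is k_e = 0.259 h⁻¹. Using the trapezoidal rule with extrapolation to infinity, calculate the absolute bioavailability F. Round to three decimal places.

Trapezoidal AUC_0→10.5 (sublingual tablet):
  [0→2]: (0.00+24.54)/2 × 2 = 24.54
  [2→3.5]: (24.54+20.57)/2 × 1.5 = 33.8325
  [3.5→9.5]: (20.57+4.85)/2 × 6 = 76.26
  [9.5→10.5]: (4.85+3.75)/2 × 1 = 4.3
  Sum = 138.9325 mcg/mL·h
Tail: C_last/k_e = 3.75/0.259 = 14.479
AUC_0→∞ (sublingual tablet) = 138.9325 + 14.479 = 153.4115 mcg/mL·h
F = (AUC_ev/D_ev)/(AUC_iv/D_iv) = (153.4115/125)/(76.7/50) = 1.227292/1.534 = 0.8001

F = 0.800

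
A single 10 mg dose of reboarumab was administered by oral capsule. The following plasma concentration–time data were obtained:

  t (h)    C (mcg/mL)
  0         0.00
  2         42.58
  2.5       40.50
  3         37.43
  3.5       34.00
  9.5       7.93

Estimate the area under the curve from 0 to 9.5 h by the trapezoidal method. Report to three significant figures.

Trapezoidal AUC_0→9.5:
  [0→2]: (0.00+42.58)/2 × 2 = 42.58
  [2→2.5]: (42.58+40.50)/2 × 0.5 = 20.77
  [2.5→3]: (40.50+37.43)/2 × 0.5 = 19.4825
  [3→3.5]: (37.43+34.00)/2 × 0.5 = 17.8575
  [3.5→9.5]: (34.00+7.93)/2 × 6 = 125.79
  Sum = 226.48 mcg/mL·h

AUC = 226 mcg/mL·h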